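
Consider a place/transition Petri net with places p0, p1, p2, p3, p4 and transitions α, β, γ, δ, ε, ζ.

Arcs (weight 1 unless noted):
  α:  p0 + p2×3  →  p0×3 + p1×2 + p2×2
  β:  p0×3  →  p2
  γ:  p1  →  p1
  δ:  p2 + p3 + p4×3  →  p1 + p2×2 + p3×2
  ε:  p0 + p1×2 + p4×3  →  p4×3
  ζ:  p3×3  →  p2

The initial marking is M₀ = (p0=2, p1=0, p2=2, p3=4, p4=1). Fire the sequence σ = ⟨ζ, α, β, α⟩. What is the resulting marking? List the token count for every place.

step 1: fire ζ:  (p0=2, p1=0, p2=2, p3=4, p4=1) → (p0=2, p1=0, p2=3, p3=1, p4=1)
step 2: fire α:  (p0=2, p1=0, p2=3, p3=1, p4=1) → (p0=4, p1=2, p2=2, p3=1, p4=1)
step 3: fire β:  (p0=4, p1=2, p2=2, p3=1, p4=1) → (p0=1, p1=2, p2=3, p3=1, p4=1)
step 4: fire α:  (p0=1, p1=2, p2=3, p3=1, p4=1) → (p0=3, p1=4, p2=2, p3=1, p4=1)

(p0=3, p1=4, p2=2, p3=1, p4=1)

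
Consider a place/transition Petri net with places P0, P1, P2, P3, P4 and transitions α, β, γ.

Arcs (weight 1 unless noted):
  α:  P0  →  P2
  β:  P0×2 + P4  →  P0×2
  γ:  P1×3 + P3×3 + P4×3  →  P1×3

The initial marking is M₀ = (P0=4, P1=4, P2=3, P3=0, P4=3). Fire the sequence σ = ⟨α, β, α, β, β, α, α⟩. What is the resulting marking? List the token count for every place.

(P0=0, P1=4, P2=7, P3=0, P4=0)

step 1: fire α:  (P0=4, P1=4, P2=3, P3=0, P4=3) → (P0=3, P1=4, P2=4, P3=0, P4=3)
step 2: fire β:  (P0=3, P1=4, P2=4, P3=0, P4=3) → (P0=3, P1=4, P2=4, P3=0, P4=2)
step 3: fire α:  (P0=3, P1=4, P2=4, P3=0, P4=2) → (P0=2, P1=4, P2=5, P3=0, P4=2)
step 4: fire β:  (P0=2, P1=4, P2=5, P3=0, P4=2) → (P0=2, P1=4, P2=5, P3=0, P4=1)
step 5: fire β:  (P0=2, P1=4, P2=5, P3=0, P4=1) → (P0=2, P1=4, P2=5, P3=0, P4=0)
step 6: fire α:  (P0=2, P1=4, P2=5, P3=0, P4=0) → (P0=1, P1=4, P2=6, P3=0, P4=0)
step 7: fire α:  (P0=1, P1=4, P2=6, P3=0, P4=0) → (P0=0, P1=4, P2=7, P3=0, P4=0)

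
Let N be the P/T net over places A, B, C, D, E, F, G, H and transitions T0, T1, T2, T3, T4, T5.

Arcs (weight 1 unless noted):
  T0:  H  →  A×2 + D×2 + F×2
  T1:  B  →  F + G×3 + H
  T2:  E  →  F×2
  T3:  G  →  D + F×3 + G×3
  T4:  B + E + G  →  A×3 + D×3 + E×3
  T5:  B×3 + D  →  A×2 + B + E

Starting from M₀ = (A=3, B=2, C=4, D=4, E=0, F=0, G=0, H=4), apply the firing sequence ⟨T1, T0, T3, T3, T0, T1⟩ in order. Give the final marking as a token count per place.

step 1: fire T1:  (A=3, B=2, C=4, D=4, E=0, F=0, G=0, H=4) → (A=3, B=1, C=4, D=4, E=0, F=1, G=3, H=5)
step 2: fire T0:  (A=3, B=1, C=4, D=4, E=0, F=1, G=3, H=5) → (A=5, B=1, C=4, D=6, E=0, F=3, G=3, H=4)
step 3: fire T3:  (A=5, B=1, C=4, D=6, E=0, F=3, G=3, H=4) → (A=5, B=1, C=4, D=7, E=0, F=6, G=5, H=4)
step 4: fire T3:  (A=5, B=1, C=4, D=7, E=0, F=6, G=5, H=4) → (A=5, B=1, C=4, D=8, E=0, F=9, G=7, H=4)
step 5: fire T0:  (A=5, B=1, C=4, D=8, E=0, F=9, G=7, H=4) → (A=7, B=1, C=4, D=10, E=0, F=11, G=7, H=3)
step 6: fire T1:  (A=7, B=1, C=4, D=10, E=0, F=11, G=7, H=3) → (A=7, B=0, C=4, D=10, E=0, F=12, G=10, H=4)

(A=7, B=0, C=4, D=10, E=0, F=12, G=10, H=4)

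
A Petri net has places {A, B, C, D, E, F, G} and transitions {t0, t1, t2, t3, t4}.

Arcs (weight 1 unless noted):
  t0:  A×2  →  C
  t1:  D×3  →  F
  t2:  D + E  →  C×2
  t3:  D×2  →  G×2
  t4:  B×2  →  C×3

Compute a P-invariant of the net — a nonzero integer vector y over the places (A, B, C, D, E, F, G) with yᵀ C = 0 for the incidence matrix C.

Incidence matrix C (rows=places, cols=transitions):
       t0   t1   t2   t3   t4
    A  -2    0    0    0    0
    B   0    0    0    0   -2
    C   1    0    2    0    3
    D   0   -3   -1   -2    0
    E   0    0   -1    0    0
    F   0    1    0    0    0
    G   0    0    0    2    0

Candidate y = [1, 3, 2, 0, 4, 0, 0]; check y·C column-wise:
  col t0: 1·-2 + 3·0 + 2·1 + 4·0 = 0
  col t1: 1·0 + 3·0 + 2·0 + 0·-3 + 4·0 + 0·1 = 0
  col t2: 1·0 + 3·0 + 2·2 + 0·-1 + 4·-1 = 0
  col t3: 1·0 + 3·0 + 2·0 + 0·-2 + 4·0 + 0·2 = 0
  col t4: 1·0 + 3·-2 + 2·3 + 4·0 = 0

y = (A:1, B:3, C:2, D:0, E:4, F:0, G:0)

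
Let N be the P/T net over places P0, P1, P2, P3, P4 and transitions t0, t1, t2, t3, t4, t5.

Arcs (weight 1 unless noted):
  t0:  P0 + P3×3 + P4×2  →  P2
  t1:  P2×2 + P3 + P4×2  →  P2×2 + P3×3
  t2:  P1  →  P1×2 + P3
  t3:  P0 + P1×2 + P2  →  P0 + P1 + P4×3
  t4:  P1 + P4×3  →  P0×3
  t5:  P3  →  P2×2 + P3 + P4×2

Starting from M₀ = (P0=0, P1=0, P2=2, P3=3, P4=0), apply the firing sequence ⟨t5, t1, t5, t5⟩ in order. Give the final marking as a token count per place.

(P0=0, P1=0, P2=8, P3=5, P4=4)

step 1: fire t5:  (P0=0, P1=0, P2=2, P3=3, P4=0) → (P0=0, P1=0, P2=4, P3=3, P4=2)
step 2: fire t1:  (P0=0, P1=0, P2=4, P3=3, P4=2) → (P0=0, P1=0, P2=4, P3=5, P4=0)
step 3: fire t5:  (P0=0, P1=0, P2=4, P3=5, P4=0) → (P0=0, P1=0, P2=6, P3=5, P4=2)
step 4: fire t5:  (P0=0, P1=0, P2=6, P3=5, P4=2) → (P0=0, P1=0, P2=8, P3=5, P4=4)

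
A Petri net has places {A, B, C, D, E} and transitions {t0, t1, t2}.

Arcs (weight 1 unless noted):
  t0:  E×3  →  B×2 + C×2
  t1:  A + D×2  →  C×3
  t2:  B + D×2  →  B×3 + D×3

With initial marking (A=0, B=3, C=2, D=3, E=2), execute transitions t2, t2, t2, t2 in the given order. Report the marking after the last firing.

step 1: fire t2:  (A=0, B=3, C=2, D=3, E=2) → (A=0, B=5, C=2, D=4, E=2)
step 2: fire t2:  (A=0, B=5, C=2, D=4, E=2) → (A=0, B=7, C=2, D=5, E=2)
step 3: fire t2:  (A=0, B=7, C=2, D=5, E=2) → (A=0, B=9, C=2, D=6, E=2)
step 4: fire t2:  (A=0, B=9, C=2, D=6, E=2) → (A=0, B=11, C=2, D=7, E=2)

(A=0, B=11, C=2, D=7, E=2)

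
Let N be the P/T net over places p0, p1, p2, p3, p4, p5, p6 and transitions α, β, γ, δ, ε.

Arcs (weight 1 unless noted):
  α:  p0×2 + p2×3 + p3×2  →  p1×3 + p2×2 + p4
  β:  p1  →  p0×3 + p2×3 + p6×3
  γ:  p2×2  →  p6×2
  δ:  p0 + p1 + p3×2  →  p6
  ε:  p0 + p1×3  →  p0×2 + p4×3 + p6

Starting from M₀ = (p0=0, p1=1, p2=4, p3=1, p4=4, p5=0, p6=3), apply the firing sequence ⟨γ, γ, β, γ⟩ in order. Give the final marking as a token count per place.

(p0=3, p1=0, p2=1, p3=1, p4=4, p5=0, p6=12)

step 1: fire γ:  (p0=0, p1=1, p2=4, p3=1, p4=4, p5=0, p6=3) → (p0=0, p1=1, p2=2, p3=1, p4=4, p5=0, p6=5)
step 2: fire γ:  (p0=0, p1=1, p2=2, p3=1, p4=4, p5=0, p6=5) → (p0=0, p1=1, p2=0, p3=1, p4=4, p5=0, p6=7)
step 3: fire β:  (p0=0, p1=1, p2=0, p3=1, p4=4, p5=0, p6=7) → (p0=3, p1=0, p2=3, p3=1, p4=4, p5=0, p6=10)
step 4: fire γ:  (p0=3, p1=0, p2=3, p3=1, p4=4, p5=0, p6=10) → (p0=3, p1=0, p2=1, p3=1, p4=4, p5=0, p6=12)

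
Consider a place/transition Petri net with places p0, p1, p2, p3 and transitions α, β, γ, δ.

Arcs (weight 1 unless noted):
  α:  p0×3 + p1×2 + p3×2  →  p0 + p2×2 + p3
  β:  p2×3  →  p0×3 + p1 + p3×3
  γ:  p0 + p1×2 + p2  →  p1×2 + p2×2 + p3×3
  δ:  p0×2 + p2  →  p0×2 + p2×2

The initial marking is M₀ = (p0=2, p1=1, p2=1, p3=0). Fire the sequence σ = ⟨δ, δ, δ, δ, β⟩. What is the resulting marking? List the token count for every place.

(p0=5, p1=2, p2=2, p3=3)

step 1: fire δ:  (p0=2, p1=1, p2=1, p3=0) → (p0=2, p1=1, p2=2, p3=0)
step 2: fire δ:  (p0=2, p1=1, p2=2, p3=0) → (p0=2, p1=1, p2=3, p3=0)
step 3: fire δ:  (p0=2, p1=1, p2=3, p3=0) → (p0=2, p1=1, p2=4, p3=0)
step 4: fire δ:  (p0=2, p1=1, p2=4, p3=0) → (p0=2, p1=1, p2=5, p3=0)
step 5: fire β:  (p0=2, p1=1, p2=5, p3=0) → (p0=5, p1=2, p2=2, p3=3)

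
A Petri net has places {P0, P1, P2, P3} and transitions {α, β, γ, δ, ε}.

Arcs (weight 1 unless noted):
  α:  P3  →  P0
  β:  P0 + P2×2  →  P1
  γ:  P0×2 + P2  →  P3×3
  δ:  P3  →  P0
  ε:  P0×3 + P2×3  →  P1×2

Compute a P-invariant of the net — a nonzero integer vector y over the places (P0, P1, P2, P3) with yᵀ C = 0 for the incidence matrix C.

y = (P0:1, P1:3, P2:1, P3:1)

Incidence matrix C (rows=places, cols=transitions):
        α    β    γ    δ    ε
   P0   1   -1   -2    1   -3
   P1   0    1    0    0    2
   P2   0   -2   -1    0   -3
   P3  -1    0    3   -1    0

Candidate y = [1, 3, 1, 1]; check y·C column-wise:
  col α: 1·1 + 3·0 + 1·0 + 1·-1 = 0
  col β: 1·-1 + 3·1 + 1·-2 + 1·0 = 0
  col γ: 1·-2 + 3·0 + 1·-1 + 1·3 = 0
  col δ: 1·1 + 3·0 + 1·0 + 1·-1 = 0
  col ε: 1·-3 + 3·2 + 1·-3 + 1·0 = 0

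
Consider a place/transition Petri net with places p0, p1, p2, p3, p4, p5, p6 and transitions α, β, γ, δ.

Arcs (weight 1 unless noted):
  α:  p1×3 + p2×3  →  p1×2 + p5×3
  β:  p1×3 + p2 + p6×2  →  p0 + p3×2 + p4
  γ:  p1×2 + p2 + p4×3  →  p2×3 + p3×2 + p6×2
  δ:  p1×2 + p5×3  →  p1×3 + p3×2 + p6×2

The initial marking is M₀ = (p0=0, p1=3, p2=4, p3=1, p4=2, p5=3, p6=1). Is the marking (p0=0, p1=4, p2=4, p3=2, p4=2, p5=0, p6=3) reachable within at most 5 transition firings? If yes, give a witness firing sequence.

NO — not reachable within 5 firings

depth 0: 1 marking
depth 1: 3 markings reached so far
depth 2: 5 markings reached so far
depth 3: 7 markings reached so far
depth 4: 8 markings reached so far
depth 5: 8 markings reached so far
(frontier empty at depth 5; search complete)
target is not among the 8 markings reachable within 5 steps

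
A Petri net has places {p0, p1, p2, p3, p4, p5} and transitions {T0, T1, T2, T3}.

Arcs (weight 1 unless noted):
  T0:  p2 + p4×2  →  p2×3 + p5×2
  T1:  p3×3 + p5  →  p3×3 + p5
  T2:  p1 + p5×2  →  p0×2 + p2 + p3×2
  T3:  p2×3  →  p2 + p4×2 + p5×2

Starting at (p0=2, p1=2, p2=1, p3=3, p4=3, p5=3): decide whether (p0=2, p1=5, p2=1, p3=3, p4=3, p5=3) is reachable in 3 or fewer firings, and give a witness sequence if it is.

depth 0: 1 marking
depth 1: 3 markings reached so far
depth 2: 5 markings reached so far
depth 3: 8 markings reached so far
target is not among the 8 markings reachable within 3 steps

NO — not reachable within 3 firings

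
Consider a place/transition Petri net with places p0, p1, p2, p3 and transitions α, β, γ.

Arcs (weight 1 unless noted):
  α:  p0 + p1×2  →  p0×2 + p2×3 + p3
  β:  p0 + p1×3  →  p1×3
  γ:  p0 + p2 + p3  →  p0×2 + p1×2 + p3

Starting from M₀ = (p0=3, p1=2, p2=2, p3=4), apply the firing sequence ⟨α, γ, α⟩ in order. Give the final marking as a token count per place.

(p0=6, p1=0, p2=7, p3=6)

step 1: fire α:  (p0=3, p1=2, p2=2, p3=4) → (p0=4, p1=0, p2=5, p3=5)
step 2: fire γ:  (p0=4, p1=0, p2=5, p3=5) → (p0=5, p1=2, p2=4, p3=5)
step 3: fire α:  (p0=5, p1=2, p2=4, p3=5) → (p0=6, p1=0, p2=7, p3=6)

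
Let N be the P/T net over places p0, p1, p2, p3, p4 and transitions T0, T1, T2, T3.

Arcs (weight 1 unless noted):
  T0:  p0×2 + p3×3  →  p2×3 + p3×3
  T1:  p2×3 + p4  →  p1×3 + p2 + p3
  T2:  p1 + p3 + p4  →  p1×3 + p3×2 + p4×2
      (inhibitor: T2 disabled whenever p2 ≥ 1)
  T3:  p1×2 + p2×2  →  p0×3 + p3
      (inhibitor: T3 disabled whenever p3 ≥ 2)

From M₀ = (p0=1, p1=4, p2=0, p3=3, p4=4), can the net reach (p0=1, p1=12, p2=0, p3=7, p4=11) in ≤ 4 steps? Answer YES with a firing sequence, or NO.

NO — not reachable within 4 firings

depth 0: 1 marking
depth 1: 2 markings reached so far
depth 2: 3 markings reached so far
depth 3: 4 markings reached so far
depth 4: 5 markings reached so far
target is not among the 5 markings reachable within 4 steps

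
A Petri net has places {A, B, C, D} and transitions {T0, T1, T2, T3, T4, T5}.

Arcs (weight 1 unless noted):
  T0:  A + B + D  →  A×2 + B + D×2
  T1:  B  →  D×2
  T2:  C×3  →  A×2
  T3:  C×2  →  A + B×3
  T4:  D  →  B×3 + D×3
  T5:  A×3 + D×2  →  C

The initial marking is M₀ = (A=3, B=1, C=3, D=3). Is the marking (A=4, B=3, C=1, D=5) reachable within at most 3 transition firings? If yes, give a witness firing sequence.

step 1: fire T1:  (A=3, B=1, C=3, D=3) → (A=3, B=0, C=3, D=5)
step 2: fire T3:  (A=3, B=0, C=3, D=5) → (A=4, B=3, C=1, D=5)

YES — reachable via ⟨T1, T3⟩ (2 firings)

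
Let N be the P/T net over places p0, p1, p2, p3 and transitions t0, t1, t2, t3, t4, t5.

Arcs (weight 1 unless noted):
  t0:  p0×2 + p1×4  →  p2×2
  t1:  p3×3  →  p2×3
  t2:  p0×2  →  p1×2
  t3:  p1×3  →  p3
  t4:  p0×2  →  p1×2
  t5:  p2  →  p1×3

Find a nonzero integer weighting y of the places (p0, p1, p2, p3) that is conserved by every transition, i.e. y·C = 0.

Incidence matrix C (rows=places, cols=transitions):
       t0   t1   t2   t3   t4   t5
   p0  -2    0   -2    0   -2    0
   p1  -4    0    2   -3    2    3
   p2   2    3    0    0    0   -1
   p3   0   -3    0    1    0    0

Candidate y = [1, 1, 3, 3]; check y·C column-wise:
  col t0: 1·-2 + 1·-4 + 3·2 + 3·0 = 0
  col t1: 1·0 + 1·0 + 3·3 + 3·-3 = 0
  col t2: 1·-2 + 1·2 + 3·0 + 3·0 = 0
  col t3: 1·0 + 1·-3 + 3·0 + 3·1 = 0
  col t4: 1·-2 + 1·2 + 3·0 + 3·0 = 0
  col t5: 1·0 + 1·3 + 3·-1 + 3·0 = 0

y = (p0:1, p1:1, p2:3, p3:3)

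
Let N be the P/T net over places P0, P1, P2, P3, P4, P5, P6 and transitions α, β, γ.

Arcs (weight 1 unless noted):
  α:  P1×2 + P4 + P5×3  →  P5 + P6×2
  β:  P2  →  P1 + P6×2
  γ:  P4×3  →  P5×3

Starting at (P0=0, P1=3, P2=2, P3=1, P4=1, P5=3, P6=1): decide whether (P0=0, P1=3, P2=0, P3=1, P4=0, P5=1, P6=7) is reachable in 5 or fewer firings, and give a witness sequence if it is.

YES — reachable via ⟨α, β, β⟩ (3 firings)

step 1: fire α:  (P0=0, P1=3, P2=2, P3=1, P4=1, P5=3, P6=1) → (P0=0, P1=1, P2=2, P3=1, P4=0, P5=1, P6=3)
step 2: fire β:  (P0=0, P1=1, P2=2, P3=1, P4=0, P5=1, P6=3) → (P0=0, P1=2, P2=1, P3=1, P4=0, P5=1, P6=5)
step 3: fire β:  (P0=0, P1=2, P2=1, P3=1, P4=0, P5=1, P6=5) → (P0=0, P1=3, P2=0, P3=1, P4=0, P5=1, P6=7)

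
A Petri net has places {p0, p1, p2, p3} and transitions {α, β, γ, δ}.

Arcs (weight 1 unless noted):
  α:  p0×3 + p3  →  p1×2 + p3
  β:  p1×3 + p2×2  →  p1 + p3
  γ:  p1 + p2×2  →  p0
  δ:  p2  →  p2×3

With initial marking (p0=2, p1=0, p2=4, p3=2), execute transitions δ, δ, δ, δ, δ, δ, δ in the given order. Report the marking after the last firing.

(p0=2, p1=0, p2=18, p3=2)

step 1: fire δ:  (p0=2, p1=0, p2=4, p3=2) → (p0=2, p1=0, p2=6, p3=2)
step 2: fire δ:  (p0=2, p1=0, p2=6, p3=2) → (p0=2, p1=0, p2=8, p3=2)
step 3: fire δ:  (p0=2, p1=0, p2=8, p3=2) → (p0=2, p1=0, p2=10, p3=2)
step 4: fire δ:  (p0=2, p1=0, p2=10, p3=2) → (p0=2, p1=0, p2=12, p3=2)
step 5: fire δ:  (p0=2, p1=0, p2=12, p3=2) → (p0=2, p1=0, p2=14, p3=2)
step 6: fire δ:  (p0=2, p1=0, p2=14, p3=2) → (p0=2, p1=0, p2=16, p3=2)
step 7: fire δ:  (p0=2, p1=0, p2=16, p3=2) → (p0=2, p1=0, p2=18, p3=2)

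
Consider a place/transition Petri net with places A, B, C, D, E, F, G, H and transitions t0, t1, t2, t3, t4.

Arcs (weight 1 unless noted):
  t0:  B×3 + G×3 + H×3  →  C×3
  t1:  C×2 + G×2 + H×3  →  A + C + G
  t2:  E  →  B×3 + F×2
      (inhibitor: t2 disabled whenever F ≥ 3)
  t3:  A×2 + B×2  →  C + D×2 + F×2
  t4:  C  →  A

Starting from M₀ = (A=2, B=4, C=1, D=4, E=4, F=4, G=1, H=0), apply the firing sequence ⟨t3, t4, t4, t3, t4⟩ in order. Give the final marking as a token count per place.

(A=1, B=0, C=0, D=8, E=4, F=8, G=1, H=0)

step 1: fire t3:  (A=2, B=4, C=1, D=4, E=4, F=4, G=1, H=0) → (A=0, B=2, C=2, D=6, E=4, F=6, G=1, H=0)
step 2: fire t4:  (A=0, B=2, C=2, D=6, E=4, F=6, G=1, H=0) → (A=1, B=2, C=1, D=6, E=4, F=6, G=1, H=0)
step 3: fire t4:  (A=1, B=2, C=1, D=6, E=4, F=6, G=1, H=0) → (A=2, B=2, C=0, D=6, E=4, F=6, G=1, H=0)
step 4: fire t3:  (A=2, B=2, C=0, D=6, E=4, F=6, G=1, H=0) → (A=0, B=0, C=1, D=8, E=4, F=8, G=1, H=0)
step 5: fire t4:  (A=0, B=0, C=1, D=8, E=4, F=8, G=1, H=0) → (A=1, B=0, C=0, D=8, E=4, F=8, G=1, H=0)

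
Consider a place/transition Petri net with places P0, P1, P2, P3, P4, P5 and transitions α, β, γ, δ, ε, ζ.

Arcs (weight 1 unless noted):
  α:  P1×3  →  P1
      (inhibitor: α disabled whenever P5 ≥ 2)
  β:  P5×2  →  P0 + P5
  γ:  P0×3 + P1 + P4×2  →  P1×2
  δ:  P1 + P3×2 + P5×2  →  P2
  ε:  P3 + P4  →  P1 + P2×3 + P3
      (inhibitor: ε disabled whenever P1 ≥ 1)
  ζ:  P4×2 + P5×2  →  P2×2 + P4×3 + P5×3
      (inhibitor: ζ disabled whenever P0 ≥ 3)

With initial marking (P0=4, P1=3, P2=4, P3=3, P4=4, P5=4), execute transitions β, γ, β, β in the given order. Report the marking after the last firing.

(P0=4, P1=4, P2=4, P3=3, P4=2, P5=1)

step 1: fire β:  (P0=4, P1=3, P2=4, P3=3, P4=4, P5=4) → (P0=5, P1=3, P2=4, P3=3, P4=4, P5=3)
step 2: fire γ:  (P0=5, P1=3, P2=4, P3=3, P4=4, P5=3) → (P0=2, P1=4, P2=4, P3=3, P4=2, P5=3)
step 3: fire β:  (P0=2, P1=4, P2=4, P3=3, P4=2, P5=3) → (P0=3, P1=4, P2=4, P3=3, P4=2, P5=2)
step 4: fire β:  (P0=3, P1=4, P2=4, P3=3, P4=2, P5=2) → (P0=4, P1=4, P2=4, P3=3, P4=2, P5=1)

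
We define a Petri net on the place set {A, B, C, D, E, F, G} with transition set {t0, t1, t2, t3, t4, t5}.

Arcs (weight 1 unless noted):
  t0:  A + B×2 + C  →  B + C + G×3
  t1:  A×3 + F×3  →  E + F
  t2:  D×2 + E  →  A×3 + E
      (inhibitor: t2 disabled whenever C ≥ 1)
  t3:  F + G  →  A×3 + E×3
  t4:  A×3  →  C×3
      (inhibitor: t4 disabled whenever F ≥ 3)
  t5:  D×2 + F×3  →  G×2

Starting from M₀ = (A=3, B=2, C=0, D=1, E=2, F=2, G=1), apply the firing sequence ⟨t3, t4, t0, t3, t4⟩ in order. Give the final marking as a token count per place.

(A=2, B=1, C=6, D=1, E=8, F=0, G=2)

step 1: fire t3:  (A=3, B=2, C=0, D=1, E=2, F=2, G=1) → (A=6, B=2, C=0, D=1, E=5, F=1, G=0)
step 2: fire t4:  (A=6, B=2, C=0, D=1, E=5, F=1, G=0) → (A=3, B=2, C=3, D=1, E=5, F=1, G=0)
step 3: fire t0:  (A=3, B=2, C=3, D=1, E=5, F=1, G=0) → (A=2, B=1, C=3, D=1, E=5, F=1, G=3)
step 4: fire t3:  (A=2, B=1, C=3, D=1, E=5, F=1, G=3) → (A=5, B=1, C=3, D=1, E=8, F=0, G=2)
step 5: fire t4:  (A=5, B=1, C=3, D=1, E=8, F=0, G=2) → (A=2, B=1, C=6, D=1, E=8, F=0, G=2)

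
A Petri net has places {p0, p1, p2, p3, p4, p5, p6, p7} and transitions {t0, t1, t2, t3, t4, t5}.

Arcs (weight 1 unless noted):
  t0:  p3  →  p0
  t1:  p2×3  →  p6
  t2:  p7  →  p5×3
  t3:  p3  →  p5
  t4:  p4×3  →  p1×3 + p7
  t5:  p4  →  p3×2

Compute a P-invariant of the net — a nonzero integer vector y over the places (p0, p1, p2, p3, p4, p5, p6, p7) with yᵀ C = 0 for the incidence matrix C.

y = (p0:0, p1:0, p2:1, p3:0, p4:0, p5:0, p6:3, p7:0)

Incidence matrix C (rows=places, cols=transitions):
       t0   t1   t2   t3   t4   t5
   p0   1    0    0    0    0    0
   p1   0    0    0    0    3    0
   p2   0   -3    0    0    0    0
   p3  -1    0    0   -1    0    2
   p4   0    0    0    0   -3   -1
   p5   0    0    3    1    0    0
   p6   0    1    0    0    0    0
   p7   0    0   -1    0    1    0

Candidate y = [0, 0, 1, 0, 0, 0, 3, 0]; check y·C column-wise:
  col t0: 0·1 + 1·0 + 0·-1 + 3·0 = 0
  col t1: 1·-3 + 3·1 = 0
  col t2: 1·0 + 0·3 + 3·0 + 0·-1 = 0
  col t3: 1·0 + 0·-1 + 0·1 + 3·0 = 0
  col t4: 0·3 + 1·0 + 0·-3 + 3·0 + 0·1 = 0
  col t5: 1·0 + 0·2 + 0·-1 + 3·0 = 0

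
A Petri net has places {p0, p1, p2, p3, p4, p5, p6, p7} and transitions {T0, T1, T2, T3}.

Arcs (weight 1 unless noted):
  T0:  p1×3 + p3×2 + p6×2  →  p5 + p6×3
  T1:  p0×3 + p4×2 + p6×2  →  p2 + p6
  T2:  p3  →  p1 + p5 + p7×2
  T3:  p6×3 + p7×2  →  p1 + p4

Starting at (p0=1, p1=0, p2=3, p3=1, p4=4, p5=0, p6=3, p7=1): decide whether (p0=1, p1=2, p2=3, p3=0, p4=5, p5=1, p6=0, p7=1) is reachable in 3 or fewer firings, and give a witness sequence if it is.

step 1: fire T2:  (p0=1, p1=0, p2=3, p3=1, p4=4, p5=0, p6=3, p7=1) → (p0=1, p1=1, p2=3, p3=0, p4=4, p5=1, p6=3, p7=3)
step 2: fire T3:  (p0=1, p1=1, p2=3, p3=0, p4=4, p5=1, p6=3, p7=3) → (p0=1, p1=2, p2=3, p3=0, p4=5, p5=1, p6=0, p7=1)

YES — reachable via ⟨T2, T3⟩ (2 firings)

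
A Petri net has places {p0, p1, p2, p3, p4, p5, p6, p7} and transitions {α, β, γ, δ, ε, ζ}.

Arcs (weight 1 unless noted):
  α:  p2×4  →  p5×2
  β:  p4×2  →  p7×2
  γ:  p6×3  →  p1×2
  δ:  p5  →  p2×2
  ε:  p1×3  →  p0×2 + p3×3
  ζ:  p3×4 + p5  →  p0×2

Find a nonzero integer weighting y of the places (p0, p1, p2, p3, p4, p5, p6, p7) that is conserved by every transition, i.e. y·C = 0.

Incidence matrix C (rows=places, cols=transitions):
        α    β    γ    δ    ε    ζ
   p0   0    0    0    0    2    2
   p1   0    0    2    0   -3    0
   p2  -4    0    0    2    0    0
   p3   0    0    0    0    3   -4
   p4   0   -2    0    0    0    0
   p5   2    0    0   -1    0   -1
   p6   0    0   -3    0    0    0
   p7   0    2    0    0    0    0

Candidate y = [3, 0, 7, -2, 0, 14, 0, 0]; check y·C column-wise:
  col α: 3·0 + 7·-4 + -2·0 + 14·2 = 0
  col β: 3·0 + 7·0 + -2·0 + 0·-2 + 14·0 + 0·2 = 0
  col γ: 3·0 + 0·2 + 7·0 + -2·0 + 14·0 + 0·-3 = 0
  col δ: 3·0 + 7·2 + -2·0 + 14·-1 = 0
  col ε: 3·2 + 0·-3 + 7·0 + -2·3 + 14·0 = 0
  col ζ: 3·2 + 7·0 + -2·-4 + 14·-1 = 0

y = (p0:3, p1:0, p2:7, p3:-2, p4:0, p5:14, p6:0, p7:0)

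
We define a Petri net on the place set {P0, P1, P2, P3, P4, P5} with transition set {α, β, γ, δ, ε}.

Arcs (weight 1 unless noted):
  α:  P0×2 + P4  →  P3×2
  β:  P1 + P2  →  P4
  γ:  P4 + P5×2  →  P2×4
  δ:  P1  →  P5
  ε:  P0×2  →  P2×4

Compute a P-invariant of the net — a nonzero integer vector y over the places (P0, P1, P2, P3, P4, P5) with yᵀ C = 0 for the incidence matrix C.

y = (P0:2, P1:1, P2:1, P3:3, P4:2, P5:1)

Incidence matrix C (rows=places, cols=transitions):
        α    β    γ    δ    ε
   P0  -2    0    0    0   -2
   P1   0   -1    0   -1    0
   P2   0   -1    4    0    4
   P3   2    0    0    0    0
   P4  -1    1   -1    0    0
   P5   0    0   -2    1    0

Candidate y = [2, 1, 1, 3, 2, 1]; check y·C column-wise:
  col α: 2·-2 + 1·0 + 1·0 + 3·2 + 2·-1 + 1·0 = 0
  col β: 2·0 + 1·-1 + 1·-1 + 3·0 + 2·1 + 1·0 = 0
  col γ: 2·0 + 1·0 + 1·4 + 3·0 + 2·-1 + 1·-2 = 0
  col δ: 2·0 + 1·-1 + 1·0 + 3·0 + 2·0 + 1·1 = 0
  col ε: 2·-2 + 1·0 + 1·4 + 3·0 + 2·0 + 1·0 = 0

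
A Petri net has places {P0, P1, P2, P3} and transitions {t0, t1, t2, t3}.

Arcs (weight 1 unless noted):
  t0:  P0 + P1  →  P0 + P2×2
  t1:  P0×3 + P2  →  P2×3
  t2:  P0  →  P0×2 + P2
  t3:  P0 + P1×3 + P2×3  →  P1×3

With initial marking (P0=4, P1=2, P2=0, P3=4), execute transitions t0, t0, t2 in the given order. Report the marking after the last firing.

(P0=5, P1=0, P2=5, P3=4)

step 1: fire t0:  (P0=4, P1=2, P2=0, P3=4) → (P0=4, P1=1, P2=2, P3=4)
step 2: fire t0:  (P0=4, P1=1, P2=2, P3=4) → (P0=4, P1=0, P2=4, P3=4)
step 3: fire t2:  (P0=4, P1=0, P2=4, P3=4) → (P0=5, P1=0, P2=5, P3=4)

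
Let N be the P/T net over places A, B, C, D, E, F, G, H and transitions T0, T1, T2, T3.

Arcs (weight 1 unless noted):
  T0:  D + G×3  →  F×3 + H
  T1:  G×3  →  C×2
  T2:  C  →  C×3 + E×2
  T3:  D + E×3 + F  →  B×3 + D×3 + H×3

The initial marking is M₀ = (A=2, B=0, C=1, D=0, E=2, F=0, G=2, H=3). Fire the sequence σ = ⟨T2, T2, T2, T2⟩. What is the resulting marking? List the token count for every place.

step 1: fire T2:  (A=2, B=0, C=1, D=0, E=2, F=0, G=2, H=3) → (A=2, B=0, C=3, D=0, E=4, F=0, G=2, H=3)
step 2: fire T2:  (A=2, B=0, C=3, D=0, E=4, F=0, G=2, H=3) → (A=2, B=0, C=5, D=0, E=6, F=0, G=2, H=3)
step 3: fire T2:  (A=2, B=0, C=5, D=0, E=6, F=0, G=2, H=3) → (A=2, B=0, C=7, D=0, E=8, F=0, G=2, H=3)
step 4: fire T2:  (A=2, B=0, C=7, D=0, E=8, F=0, G=2, H=3) → (A=2, B=0, C=9, D=0, E=10, F=0, G=2, H=3)

(A=2, B=0, C=9, D=0, E=10, F=0, G=2, H=3)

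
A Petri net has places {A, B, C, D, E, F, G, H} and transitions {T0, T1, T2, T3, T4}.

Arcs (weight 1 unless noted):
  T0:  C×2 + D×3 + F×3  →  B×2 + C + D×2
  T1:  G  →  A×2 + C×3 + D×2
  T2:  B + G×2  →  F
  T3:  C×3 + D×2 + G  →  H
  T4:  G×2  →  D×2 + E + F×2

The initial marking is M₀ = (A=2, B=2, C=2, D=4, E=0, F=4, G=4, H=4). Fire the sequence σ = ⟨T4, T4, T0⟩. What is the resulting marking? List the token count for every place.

step 1: fire T4:  (A=2, B=2, C=2, D=4, E=0, F=4, G=4, H=4) → (A=2, B=2, C=2, D=6, E=1, F=6, G=2, H=4)
step 2: fire T4:  (A=2, B=2, C=2, D=6, E=1, F=6, G=2, H=4) → (A=2, B=2, C=2, D=8, E=2, F=8, G=0, H=4)
step 3: fire T0:  (A=2, B=2, C=2, D=8, E=2, F=8, G=0, H=4) → (A=2, B=4, C=1, D=7, E=2, F=5, G=0, H=4)

(A=2, B=4, C=1, D=7, E=2, F=5, G=0, H=4)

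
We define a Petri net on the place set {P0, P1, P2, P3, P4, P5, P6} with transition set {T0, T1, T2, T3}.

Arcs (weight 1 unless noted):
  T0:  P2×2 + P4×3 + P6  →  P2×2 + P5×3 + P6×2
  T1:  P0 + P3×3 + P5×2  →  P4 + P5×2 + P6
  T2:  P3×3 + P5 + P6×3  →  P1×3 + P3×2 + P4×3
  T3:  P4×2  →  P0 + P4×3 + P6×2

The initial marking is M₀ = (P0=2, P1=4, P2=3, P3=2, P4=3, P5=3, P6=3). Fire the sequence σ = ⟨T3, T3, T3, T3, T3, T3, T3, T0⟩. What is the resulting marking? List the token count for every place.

(P0=9, P1=4, P2=3, P3=2, P4=7, P5=6, P6=18)

step 1: fire T3:  (P0=2, P1=4, P2=3, P3=2, P4=3, P5=3, P6=3) → (P0=3, P1=4, P2=3, P3=2, P4=4, P5=3, P6=5)
step 2: fire T3:  (P0=3, P1=4, P2=3, P3=2, P4=4, P5=3, P6=5) → (P0=4, P1=4, P2=3, P3=2, P4=5, P5=3, P6=7)
step 3: fire T3:  (P0=4, P1=4, P2=3, P3=2, P4=5, P5=3, P6=7) → (P0=5, P1=4, P2=3, P3=2, P4=6, P5=3, P6=9)
step 4: fire T3:  (P0=5, P1=4, P2=3, P3=2, P4=6, P5=3, P6=9) → (P0=6, P1=4, P2=3, P3=2, P4=7, P5=3, P6=11)
step 5: fire T3:  (P0=6, P1=4, P2=3, P3=2, P4=7, P5=3, P6=11) → (P0=7, P1=4, P2=3, P3=2, P4=8, P5=3, P6=13)
step 6: fire T3:  (P0=7, P1=4, P2=3, P3=2, P4=8, P5=3, P6=13) → (P0=8, P1=4, P2=3, P3=2, P4=9, P5=3, P6=15)
step 7: fire T3:  (P0=8, P1=4, P2=3, P3=2, P4=9, P5=3, P6=15) → (P0=9, P1=4, P2=3, P3=2, P4=10, P5=3, P6=17)
step 8: fire T0:  (P0=9, P1=4, P2=3, P3=2, P4=10, P5=3, P6=17) → (P0=9, P1=4, P2=3, P3=2, P4=7, P5=6, P6=18)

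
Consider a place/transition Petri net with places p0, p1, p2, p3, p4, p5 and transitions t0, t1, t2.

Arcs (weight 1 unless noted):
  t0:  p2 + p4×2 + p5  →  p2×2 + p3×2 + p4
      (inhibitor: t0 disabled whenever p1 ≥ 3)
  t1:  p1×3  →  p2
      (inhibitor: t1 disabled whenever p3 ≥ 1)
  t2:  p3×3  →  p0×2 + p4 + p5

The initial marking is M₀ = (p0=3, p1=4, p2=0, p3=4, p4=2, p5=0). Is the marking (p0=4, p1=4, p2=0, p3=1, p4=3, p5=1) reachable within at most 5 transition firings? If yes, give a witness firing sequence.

depth 0: 1 marking
depth 1: 2 markings reached so far
depth 2: 2 markings reached so far
(frontier empty at depth 2; search complete)
target is not among the 2 markings reachable within 5 steps

NO — not reachable within 5 firings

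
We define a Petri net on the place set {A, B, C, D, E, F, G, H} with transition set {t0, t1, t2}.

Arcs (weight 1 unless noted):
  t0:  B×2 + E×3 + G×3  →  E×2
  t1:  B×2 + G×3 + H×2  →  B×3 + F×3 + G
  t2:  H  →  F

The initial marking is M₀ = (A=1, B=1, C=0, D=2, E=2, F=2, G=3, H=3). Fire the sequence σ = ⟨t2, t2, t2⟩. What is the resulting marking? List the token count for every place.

(A=1, B=1, C=0, D=2, E=2, F=5, G=3, H=0)

step 1: fire t2:  (A=1, B=1, C=0, D=2, E=2, F=2, G=3, H=3) → (A=1, B=1, C=0, D=2, E=2, F=3, G=3, H=2)
step 2: fire t2:  (A=1, B=1, C=0, D=2, E=2, F=3, G=3, H=2) → (A=1, B=1, C=0, D=2, E=2, F=4, G=3, H=1)
step 3: fire t2:  (A=1, B=1, C=0, D=2, E=2, F=4, G=3, H=1) → (A=1, B=1, C=0, D=2, E=2, F=5, G=3, H=0)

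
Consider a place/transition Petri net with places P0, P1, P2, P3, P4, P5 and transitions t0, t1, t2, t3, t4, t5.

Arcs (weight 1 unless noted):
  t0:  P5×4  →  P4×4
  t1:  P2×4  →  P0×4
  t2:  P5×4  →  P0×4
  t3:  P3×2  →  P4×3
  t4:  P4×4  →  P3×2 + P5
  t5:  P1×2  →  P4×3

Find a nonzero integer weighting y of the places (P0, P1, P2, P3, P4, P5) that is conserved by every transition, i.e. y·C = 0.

Incidence matrix C (rows=places, cols=transitions):
       t0   t1   t2   t3   t4   t5
   P0   0    4    4    0    0    0
   P1   0    0    0    0    0   -2
   P2   0   -4    0    0    0    0
   P3   0    0    0   -2    2    0
   P4   4    0    0    3   -4    3
   P5  -4    0   -4    0    1    0

Candidate y = [2, 3, 2, 3, 2, 2]; check y·C column-wise:
  col t0: 2·0 + 3·0 + 2·0 + 3·0 + 2·4 + 2·-4 = 0
  col t1: 2·4 + 3·0 + 2·-4 + 3·0 + 2·0 + 2·0 = 0
  col t2: 2·4 + 3·0 + 2·0 + 3·0 + 2·0 + 2·-4 = 0
  col t3: 2·0 + 3·0 + 2·0 + 3·-2 + 2·3 + 2·0 = 0
  col t4: 2·0 + 3·0 + 2·0 + 3·2 + 2·-4 + 2·1 = 0
  col t5: 2·0 + 3·-2 + 2·0 + 3·0 + 2·3 + 2·0 = 0

y = (P0:2, P1:3, P2:2, P3:3, P4:2, P5:2)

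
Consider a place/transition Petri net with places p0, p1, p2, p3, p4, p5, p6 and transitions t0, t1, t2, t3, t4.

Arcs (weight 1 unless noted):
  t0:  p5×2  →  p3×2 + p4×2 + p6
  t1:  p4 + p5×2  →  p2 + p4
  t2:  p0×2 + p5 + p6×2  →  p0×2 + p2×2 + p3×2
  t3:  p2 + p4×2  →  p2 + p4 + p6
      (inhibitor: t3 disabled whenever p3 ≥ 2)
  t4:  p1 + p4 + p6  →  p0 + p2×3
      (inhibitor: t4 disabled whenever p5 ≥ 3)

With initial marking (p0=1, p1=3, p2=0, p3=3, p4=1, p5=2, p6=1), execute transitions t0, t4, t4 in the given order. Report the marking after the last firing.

step 1: fire t0:  (p0=1, p1=3, p2=0, p3=3, p4=1, p5=2, p6=1) → (p0=1, p1=3, p2=0, p3=5, p4=3, p5=0, p6=2)
step 2: fire t4:  (p0=1, p1=3, p2=0, p3=5, p4=3, p5=0, p6=2) → (p0=2, p1=2, p2=3, p3=5, p4=2, p5=0, p6=1)
step 3: fire t4:  (p0=2, p1=2, p2=3, p3=5, p4=2, p5=0, p6=1) → (p0=3, p1=1, p2=6, p3=5, p4=1, p5=0, p6=0)

(p0=3, p1=1, p2=6, p3=5, p4=1, p5=0, p6=0)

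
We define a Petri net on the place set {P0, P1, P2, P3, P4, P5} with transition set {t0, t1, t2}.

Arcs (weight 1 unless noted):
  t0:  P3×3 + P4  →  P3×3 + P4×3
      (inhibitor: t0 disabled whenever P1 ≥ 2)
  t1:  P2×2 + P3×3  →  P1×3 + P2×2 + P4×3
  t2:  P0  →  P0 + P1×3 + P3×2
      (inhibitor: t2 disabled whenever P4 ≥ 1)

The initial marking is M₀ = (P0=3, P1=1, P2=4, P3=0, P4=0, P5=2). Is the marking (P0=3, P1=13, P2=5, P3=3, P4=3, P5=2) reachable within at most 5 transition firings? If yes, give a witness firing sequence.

NO — not reachable within 5 firings

depth 0: 1 marking
depth 1: 2 markings reached so far
depth 2: 3 markings reached so far
depth 3: 5 markings reached so far
depth 4: 7 markings reached so far
depth 5: 10 markings reached so far
target is not among the 10 markings reachable within 5 steps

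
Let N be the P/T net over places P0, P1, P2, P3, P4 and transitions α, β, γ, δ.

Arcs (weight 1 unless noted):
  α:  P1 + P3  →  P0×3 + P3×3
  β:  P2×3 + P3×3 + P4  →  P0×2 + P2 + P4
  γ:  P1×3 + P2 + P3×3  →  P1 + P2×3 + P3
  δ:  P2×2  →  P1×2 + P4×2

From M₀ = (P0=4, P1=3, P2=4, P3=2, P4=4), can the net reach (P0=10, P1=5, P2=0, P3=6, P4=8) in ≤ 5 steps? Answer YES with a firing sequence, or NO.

step 1: fire α:  (P0=4, P1=3, P2=4, P3=2, P4=4) → (P0=7, P1=2, P2=4, P3=4, P4=4)
step 2: fire α:  (P0=7, P1=2, P2=4, P3=4, P4=4) → (P0=10, P1=1, P2=4, P3=6, P4=4)
step 3: fire δ:  (P0=10, P1=1, P2=4, P3=6, P4=4) → (P0=10, P1=3, P2=2, P3=6, P4=6)
step 4: fire δ:  (P0=10, P1=3, P2=2, P3=6, P4=6) → (P0=10, P1=5, P2=0, P3=6, P4=8)

YES — reachable via ⟨α, α, δ, δ⟩ (4 firings)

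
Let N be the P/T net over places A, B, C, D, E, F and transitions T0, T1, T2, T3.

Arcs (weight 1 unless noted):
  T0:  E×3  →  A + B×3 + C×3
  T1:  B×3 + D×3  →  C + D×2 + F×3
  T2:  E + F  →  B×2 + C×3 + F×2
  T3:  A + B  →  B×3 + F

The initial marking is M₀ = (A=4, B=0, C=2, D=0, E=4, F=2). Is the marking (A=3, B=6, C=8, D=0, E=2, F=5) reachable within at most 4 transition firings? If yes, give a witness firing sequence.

YES — reachable via ⟨T2, T2, T3⟩ (3 firings)

step 1: fire T2:  (A=4, B=0, C=2, D=0, E=4, F=2) → (A=4, B=2, C=5, D=0, E=3, F=3)
step 2: fire T2:  (A=4, B=2, C=5, D=0, E=3, F=3) → (A=4, B=4, C=8, D=0, E=2, F=4)
step 3: fire T3:  (A=4, B=4, C=8, D=0, E=2, F=4) → (A=3, B=6, C=8, D=0, E=2, F=5)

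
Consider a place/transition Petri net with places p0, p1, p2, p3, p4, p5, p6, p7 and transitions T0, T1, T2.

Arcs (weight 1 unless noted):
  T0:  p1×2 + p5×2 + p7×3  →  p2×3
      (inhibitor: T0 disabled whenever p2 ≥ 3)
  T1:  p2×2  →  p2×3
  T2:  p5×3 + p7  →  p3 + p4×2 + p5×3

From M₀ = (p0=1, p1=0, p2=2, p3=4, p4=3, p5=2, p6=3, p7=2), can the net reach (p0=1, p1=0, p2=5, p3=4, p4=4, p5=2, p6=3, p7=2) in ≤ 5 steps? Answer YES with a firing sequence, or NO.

depth 0: 1 marking
depth 1: 2 markings reached so far
depth 2: 3 markings reached so far
depth 3: 4 markings reached so far
depth 4: 5 markings reached so far
depth 5: 6 markings reached so far
target is not among the 6 markings reachable within 5 steps

NO — not reachable within 5 firings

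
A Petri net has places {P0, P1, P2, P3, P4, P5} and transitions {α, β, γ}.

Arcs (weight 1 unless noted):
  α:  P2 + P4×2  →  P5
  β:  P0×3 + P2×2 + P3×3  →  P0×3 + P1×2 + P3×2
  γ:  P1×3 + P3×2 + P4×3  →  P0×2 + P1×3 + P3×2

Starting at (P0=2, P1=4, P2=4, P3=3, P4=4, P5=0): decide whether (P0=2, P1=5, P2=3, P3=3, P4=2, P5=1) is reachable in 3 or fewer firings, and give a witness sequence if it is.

NO — not reachable within 3 firings

depth 0: 1 marking
depth 1: 3 markings reached so far
depth 2: 5 markings reached so far
depth 3: 5 markings reached so far
(frontier empty at depth 3; search complete)
target is not among the 5 markings reachable within 3 steps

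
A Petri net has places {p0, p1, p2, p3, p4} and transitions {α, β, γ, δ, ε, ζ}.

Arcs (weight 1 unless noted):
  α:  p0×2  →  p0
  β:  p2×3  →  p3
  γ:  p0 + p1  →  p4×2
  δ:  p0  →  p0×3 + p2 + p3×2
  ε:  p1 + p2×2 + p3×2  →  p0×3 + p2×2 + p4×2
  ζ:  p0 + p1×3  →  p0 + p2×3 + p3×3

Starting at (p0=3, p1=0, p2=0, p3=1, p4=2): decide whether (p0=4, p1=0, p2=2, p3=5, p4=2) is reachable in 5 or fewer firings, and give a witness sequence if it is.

YES — reachable via ⟨α, α, δ, α, δ⟩ (5 firings)

step 1: fire α:  (p0=3, p1=0, p2=0, p3=1, p4=2) → (p0=2, p1=0, p2=0, p3=1, p4=2)
step 2: fire α:  (p0=2, p1=0, p2=0, p3=1, p4=2) → (p0=1, p1=0, p2=0, p3=1, p4=2)
step 3: fire δ:  (p0=1, p1=0, p2=0, p3=1, p4=2) → (p0=3, p1=0, p2=1, p3=3, p4=2)
step 4: fire α:  (p0=3, p1=0, p2=1, p3=3, p4=2) → (p0=2, p1=0, p2=1, p3=3, p4=2)
step 5: fire δ:  (p0=2, p1=0, p2=1, p3=3, p4=2) → (p0=4, p1=0, p2=2, p3=5, p4=2)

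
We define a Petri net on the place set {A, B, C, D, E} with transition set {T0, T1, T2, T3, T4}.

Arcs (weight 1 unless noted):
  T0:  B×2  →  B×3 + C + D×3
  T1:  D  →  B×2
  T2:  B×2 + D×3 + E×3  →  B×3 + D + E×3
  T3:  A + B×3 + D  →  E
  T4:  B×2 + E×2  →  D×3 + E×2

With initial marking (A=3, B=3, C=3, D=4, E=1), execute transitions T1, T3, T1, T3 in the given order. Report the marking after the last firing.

(A=1, B=1, C=3, D=0, E=3)

step 1: fire T1:  (A=3, B=3, C=3, D=4, E=1) → (A=3, B=5, C=3, D=3, E=1)
step 2: fire T3:  (A=3, B=5, C=3, D=3, E=1) → (A=2, B=2, C=3, D=2, E=2)
step 3: fire T1:  (A=2, B=2, C=3, D=2, E=2) → (A=2, B=4, C=3, D=1, E=2)
step 4: fire T3:  (A=2, B=4, C=3, D=1, E=2) → (A=1, B=1, C=3, D=0, E=3)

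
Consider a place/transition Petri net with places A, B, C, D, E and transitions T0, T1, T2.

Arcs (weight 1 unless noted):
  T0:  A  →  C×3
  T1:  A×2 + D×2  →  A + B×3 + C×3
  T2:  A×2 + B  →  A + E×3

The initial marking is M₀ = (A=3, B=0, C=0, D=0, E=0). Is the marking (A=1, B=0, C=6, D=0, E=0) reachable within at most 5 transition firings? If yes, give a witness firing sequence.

YES — reachable via ⟨T0, T0⟩ (2 firings)

step 1: fire T0:  (A=3, B=0, C=0, D=0, E=0) → (A=2, B=0, C=3, D=0, E=0)
step 2: fire T0:  (A=2, B=0, C=3, D=0, E=0) → (A=1, B=0, C=6, D=0, E=0)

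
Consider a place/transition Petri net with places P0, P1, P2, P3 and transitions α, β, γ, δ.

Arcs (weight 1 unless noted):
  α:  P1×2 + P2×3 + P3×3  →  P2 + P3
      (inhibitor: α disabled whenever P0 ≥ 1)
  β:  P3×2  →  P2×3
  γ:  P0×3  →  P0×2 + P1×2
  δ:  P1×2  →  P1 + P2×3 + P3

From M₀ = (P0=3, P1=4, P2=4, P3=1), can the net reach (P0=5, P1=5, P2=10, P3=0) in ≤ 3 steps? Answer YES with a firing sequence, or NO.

depth 0: 1 marking
depth 1: 3 markings reached so far
depth 2: 6 markings reached so far
depth 3: 10 markings reached so far
target is not among the 10 markings reachable within 3 steps

NO — not reachable within 3 firings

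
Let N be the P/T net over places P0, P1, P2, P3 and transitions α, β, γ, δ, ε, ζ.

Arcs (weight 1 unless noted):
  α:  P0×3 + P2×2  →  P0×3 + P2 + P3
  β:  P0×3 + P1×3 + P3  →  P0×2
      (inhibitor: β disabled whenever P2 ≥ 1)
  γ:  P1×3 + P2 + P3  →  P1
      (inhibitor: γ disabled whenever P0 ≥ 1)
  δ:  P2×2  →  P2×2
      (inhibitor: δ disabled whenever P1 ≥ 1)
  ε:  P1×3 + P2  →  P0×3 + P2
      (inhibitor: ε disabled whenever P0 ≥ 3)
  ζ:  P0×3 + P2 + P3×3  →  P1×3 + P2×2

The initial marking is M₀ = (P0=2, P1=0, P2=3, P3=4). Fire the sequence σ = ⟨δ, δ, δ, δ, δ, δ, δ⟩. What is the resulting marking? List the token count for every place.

step 1: fire δ:  (P0=2, P1=0, P2=3, P3=4) → (P0=2, P1=0, P2=3, P3=4)
step 2: fire δ:  (P0=2, P1=0, P2=3, P3=4) → (P0=2, P1=0, P2=3, P3=4)
step 3: fire δ:  (P0=2, P1=0, P2=3, P3=4) → (P0=2, P1=0, P2=3, P3=4)
step 4: fire δ:  (P0=2, P1=0, P2=3, P3=4) → (P0=2, P1=0, P2=3, P3=4)
step 5: fire δ:  (P0=2, P1=0, P2=3, P3=4) → (P0=2, P1=0, P2=3, P3=4)
step 6: fire δ:  (P0=2, P1=0, P2=3, P3=4) → (P0=2, P1=0, P2=3, P3=4)
step 7: fire δ:  (P0=2, P1=0, P2=3, P3=4) → (P0=2, P1=0, P2=3, P3=4)

(P0=2, P1=0, P2=3, P3=4)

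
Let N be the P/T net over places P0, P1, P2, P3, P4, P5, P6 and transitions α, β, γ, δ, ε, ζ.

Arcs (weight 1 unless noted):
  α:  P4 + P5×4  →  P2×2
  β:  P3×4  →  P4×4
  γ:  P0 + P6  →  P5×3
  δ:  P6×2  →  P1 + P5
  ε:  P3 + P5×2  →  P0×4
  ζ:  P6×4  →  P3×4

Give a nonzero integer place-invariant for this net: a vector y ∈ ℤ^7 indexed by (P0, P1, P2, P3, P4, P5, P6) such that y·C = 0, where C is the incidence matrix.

Incidence matrix C (rows=places, cols=transitions):
        α    β    γ    δ    ε    ζ
   P0   0    0   -1    0    4    0
   P1   0    0    0    1    0    0
   P2   2    0    0    0    0    0
   P3   0   -4    0    0   -1    4
   P4  -1    4    0    0    0    0
   P5  -4    0    3    1   -2    0
   P6   0    0   -1   -2    0   -4

Candidate y = [1, 3, 3, 2, 2, 1, 2]; check y·C column-wise:
  col α: 1·0 + 3·0 + 3·2 + 2·0 + 2·-1 + 1·-4 + 2·0 = 0
  col β: 1·0 + 3·0 + 3·0 + 2·-4 + 2·4 + 1·0 + 2·0 = 0
  col γ: 1·-1 + 3·0 + 3·0 + 2·0 + 2·0 + 1·3 + 2·-1 = 0
  col δ: 1·0 + 3·1 + 3·0 + 2·0 + 2·0 + 1·1 + 2·-2 = 0
  col ε: 1·4 + 3·0 + 3·0 + 2·-1 + 2·0 + 1·-2 + 2·0 = 0
  col ζ: 1·0 + 3·0 + 3·0 + 2·4 + 2·0 + 1·0 + 2·-4 = 0

y = (P0:1, P1:3, P2:3, P3:2, P4:2, P5:1, P6:2)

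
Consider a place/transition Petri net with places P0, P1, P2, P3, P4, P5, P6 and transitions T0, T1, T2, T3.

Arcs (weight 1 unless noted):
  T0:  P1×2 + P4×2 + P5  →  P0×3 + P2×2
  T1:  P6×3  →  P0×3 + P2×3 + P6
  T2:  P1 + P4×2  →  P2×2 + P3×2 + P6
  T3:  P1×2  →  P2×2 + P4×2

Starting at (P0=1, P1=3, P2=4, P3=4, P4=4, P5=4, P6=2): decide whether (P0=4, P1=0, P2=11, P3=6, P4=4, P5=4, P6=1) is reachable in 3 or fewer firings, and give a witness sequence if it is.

step 1: fire T2:  (P0=1, P1=3, P2=4, P3=4, P4=4, P5=4, P6=2) → (P0=1, P1=2, P2=6, P3=6, P4=2, P5=4, P6=3)
step 2: fire T1:  (P0=1, P1=2, P2=6, P3=6, P4=2, P5=4, P6=3) → (P0=4, P1=2, P2=9, P3=6, P4=2, P5=4, P6=1)
step 3: fire T3:  (P0=4, P1=2, P2=9, P3=6, P4=2, P5=4, P6=1) → (P0=4, P1=0, P2=11, P3=6, P4=4, P5=4, P6=1)

YES — reachable via ⟨T2, T1, T3⟩ (3 firings)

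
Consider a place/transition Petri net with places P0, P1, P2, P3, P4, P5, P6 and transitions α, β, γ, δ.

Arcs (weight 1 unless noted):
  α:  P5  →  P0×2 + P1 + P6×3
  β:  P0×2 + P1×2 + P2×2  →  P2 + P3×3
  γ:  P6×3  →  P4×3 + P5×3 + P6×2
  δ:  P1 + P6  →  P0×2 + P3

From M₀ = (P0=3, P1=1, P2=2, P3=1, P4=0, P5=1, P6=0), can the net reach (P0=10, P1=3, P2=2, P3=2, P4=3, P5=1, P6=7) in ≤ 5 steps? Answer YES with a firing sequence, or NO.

NO — not reachable within 5 firings

depth 0: 1 marking
depth 1: 2 markings reached so far
depth 2: 5 markings reached so far
depth 3: 9 markings reached so far
depth 4: 14 markings reached so far
depth 5: 23 markings reached so far
target is not among the 23 markings reachable within 5 steps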